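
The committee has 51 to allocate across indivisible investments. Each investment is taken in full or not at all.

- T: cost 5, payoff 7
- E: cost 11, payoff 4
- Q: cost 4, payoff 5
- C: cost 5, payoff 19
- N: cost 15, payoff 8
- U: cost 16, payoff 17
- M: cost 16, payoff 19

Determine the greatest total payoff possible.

67

This is a 0-1 knapsack instance.
Allowing fractional choices, the relaxed optimum would be about 69.7, but investments are indivisible.
T + C + U + M: cost 5 + 5 + 16 + 16 = 42 ≤ 51, payoff 7 + 19 + 17 + 19 = 62.
T + Q + C + U + M: cost 5 + 4 + 5 + 16 + 16 = 46 ≤ 51, payoff 7 + 5 + 19 + 17 + 19 = 67.
Best is T, Q, C, U, and M with total payoff 67.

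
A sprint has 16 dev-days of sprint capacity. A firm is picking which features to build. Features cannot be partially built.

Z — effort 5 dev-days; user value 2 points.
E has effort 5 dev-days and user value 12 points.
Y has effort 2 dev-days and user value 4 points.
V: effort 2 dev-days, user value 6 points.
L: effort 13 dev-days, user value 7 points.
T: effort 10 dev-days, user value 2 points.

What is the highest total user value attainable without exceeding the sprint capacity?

This is a 0-1 knapsack instance.
Z + E + Y + V: effort 5 + 5 + 2 + 2 = 14 ≤ 16, user value 2 + 12 + 4 + 6 = 24.
Z + E + V: effort 5 + 5 + 2 = 12 ≤ 16, user value 2 + 12 + 6 = 20.
E + Y + V: effort 5 + 2 + 2 = 9 ≤ 16, user value 12 + 4 + 6 = 22.
Best is Z, E, Y, and V with total user value 24.

24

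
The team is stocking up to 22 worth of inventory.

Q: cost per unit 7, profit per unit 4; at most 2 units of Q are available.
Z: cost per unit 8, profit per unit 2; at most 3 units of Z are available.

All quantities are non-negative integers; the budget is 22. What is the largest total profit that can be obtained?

2×Q: cost 14 ≤ 22, profit 2·4 = 8.
2×Q and 1×Z: cost 22 ≤ 22, profit 2·4 + 1·2 = 10.
Best is 10.

10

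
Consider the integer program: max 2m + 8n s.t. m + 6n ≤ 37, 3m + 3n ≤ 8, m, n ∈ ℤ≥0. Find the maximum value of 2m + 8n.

The continuous relaxation peaks at (0, 2.67) with value 21.33; rounding to a feasible lattice point costs some objective.
(m,n)=(0,2): 1·0+6·2=12≤37, 3·0+3·2=6≤8, objective 16.
(m,n)=(1,1): 1·1+6·1=7≤37, 3·1+3·1=6≤8, objective 10.
(m,n)=(0,1): 1·0+6·1=6≤37, 3·0+3·1=3≤8, objective 8.
No feasible integer point exceeds 16.

16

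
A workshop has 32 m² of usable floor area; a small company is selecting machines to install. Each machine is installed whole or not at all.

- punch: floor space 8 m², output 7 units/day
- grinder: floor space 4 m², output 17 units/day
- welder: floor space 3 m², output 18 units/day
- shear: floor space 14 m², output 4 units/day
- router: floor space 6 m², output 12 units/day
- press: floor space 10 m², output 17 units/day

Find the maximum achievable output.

Take punch, grinder, welder, router, and press: floor space 8 + 4 + 3 + 6 + 10 = 31 ≤ 32, output 7 + 17 + 18 + 12 + 17 = 71.
No other feasible combination does better.

71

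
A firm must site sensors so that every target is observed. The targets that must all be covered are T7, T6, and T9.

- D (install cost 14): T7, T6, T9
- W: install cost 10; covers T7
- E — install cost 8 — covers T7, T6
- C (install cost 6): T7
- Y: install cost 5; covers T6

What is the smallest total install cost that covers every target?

The greedy cost-per-new-target heuristic would pick E and D for 22, but a cheaper cover exists.
D alone covers T7, T6, T9 — every target.
Total install cost: 14.
No cover costs less than 14.

14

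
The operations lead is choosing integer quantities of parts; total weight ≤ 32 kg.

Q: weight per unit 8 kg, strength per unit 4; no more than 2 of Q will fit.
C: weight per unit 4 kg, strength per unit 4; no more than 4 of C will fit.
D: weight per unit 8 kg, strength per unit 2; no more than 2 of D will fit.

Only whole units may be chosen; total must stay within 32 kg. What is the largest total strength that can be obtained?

2×Q and 4×C: weight 32 ≤ 32, strength 2·4 + 4·4 = 24.
1×Q, 4×C, and 1×D: weight 32 ≤ 32, strength 1·4 + 4·4 + 1·2 = 22.
Best is 24.

24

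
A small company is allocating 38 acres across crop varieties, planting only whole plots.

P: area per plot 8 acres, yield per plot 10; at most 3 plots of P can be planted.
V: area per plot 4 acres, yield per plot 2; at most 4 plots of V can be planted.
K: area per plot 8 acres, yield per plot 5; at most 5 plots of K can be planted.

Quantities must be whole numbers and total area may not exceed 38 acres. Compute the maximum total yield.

37

P has the best ratio (10/8); taking only P gives at most 3×10 = 30 (stopped by the supply cap of 3).
Mixing does better — 3×P, 1×V, and 1×K: area 36 ≤ 38, yield 3·10 + 1·2 + 1·5 = 37.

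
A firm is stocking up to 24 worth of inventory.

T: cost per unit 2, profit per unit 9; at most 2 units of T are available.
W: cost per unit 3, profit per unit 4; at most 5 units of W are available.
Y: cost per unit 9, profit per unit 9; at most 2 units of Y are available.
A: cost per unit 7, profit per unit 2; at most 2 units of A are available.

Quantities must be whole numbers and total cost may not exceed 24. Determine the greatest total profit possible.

39

T has the best ratio (9/2); taking only T gives at most 2×9 = 18 (stopped by the supply cap of 2).
Mixing does better — 2×T, 3×W, and 1×Y: cost 22 ≤ 24, profit 2·9 + 3·4 + 1·9 = 39.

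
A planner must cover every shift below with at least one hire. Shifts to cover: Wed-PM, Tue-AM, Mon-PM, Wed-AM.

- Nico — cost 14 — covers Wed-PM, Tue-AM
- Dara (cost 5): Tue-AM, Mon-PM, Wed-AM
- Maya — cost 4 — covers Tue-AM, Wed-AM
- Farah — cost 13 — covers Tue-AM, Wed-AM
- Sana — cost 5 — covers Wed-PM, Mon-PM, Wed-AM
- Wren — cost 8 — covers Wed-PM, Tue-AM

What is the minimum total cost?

9

The greedy cost-per-new-shift heuristic would pick Dara and Sana for 10, but a cheaper cover exists.
Choose Maya and Sana: together they cover Wed-PM, Tue-AM, Mon-PM, Wed-AM — every shift.
Total cost: 4 + 5 = 9.
No cover costs less than 9.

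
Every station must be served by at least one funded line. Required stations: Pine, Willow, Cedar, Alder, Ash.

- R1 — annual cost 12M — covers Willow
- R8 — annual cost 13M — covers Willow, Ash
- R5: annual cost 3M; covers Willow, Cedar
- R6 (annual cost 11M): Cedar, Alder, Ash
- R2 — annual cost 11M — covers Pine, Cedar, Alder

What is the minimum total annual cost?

24

The greedy cost-per-new-station heuristic would pick R5, R6, and R2 for 25, but a cheaper cover exists.
Choose R8 and R2: together they cover Pine, Willow, Cedar, Alder, Ash — every station.
Total annual cost: 13 + 11 = 24.
No cover costs less than 24.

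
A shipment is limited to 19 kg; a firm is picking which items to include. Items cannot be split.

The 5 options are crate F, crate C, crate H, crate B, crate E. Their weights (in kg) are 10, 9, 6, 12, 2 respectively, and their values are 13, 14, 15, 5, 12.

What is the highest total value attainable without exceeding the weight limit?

41

crate C + crate H + crate E: weight 9 + 6 + 2 = 17 ≤ 19, value 14 + 15 + 12 = 41.
crate F + crate H + crate E: weight 10 + 6 + 2 = 18 ≤ 19, value 13 + 15 + 12 = 40.
crate C + crate H: weight 9 + 6 = 15 ≤ 19, value 14 + 15 = 29.
Best is crate C, crate H, and crate E with total value 41.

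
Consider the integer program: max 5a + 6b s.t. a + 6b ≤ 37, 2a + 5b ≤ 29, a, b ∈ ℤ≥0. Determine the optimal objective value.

Relaxing integrality, the LP optimum is 72.50 at (a,b) = (14.5, 0), which is not an integer point.
(a,b)=(14,0) is feasible, giving 70.
(a,b)=(13,0) is feasible, giving 65.
The best lattice point is (14,0), giving 70.

70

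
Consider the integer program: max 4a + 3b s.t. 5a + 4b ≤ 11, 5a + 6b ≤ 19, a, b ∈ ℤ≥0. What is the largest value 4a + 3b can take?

Relaxing integrality, the LP optimum is 8.80 at (a,b) = (2.2, 0), which is not an integer point.
(a,b)=(2,0): 5·2+4·0=10≤11, 5·2+6·0=10≤19, objective 8.
(a,b)=(1,1): 5·1+4·1=9≤11, 5·1+6·1=11≤19, objective 7.
(a,b)=(1,0): 5·1+4·0=5≤11, 5·1+6·0=5≤19, objective 4.
The best lattice point is (2,0), giving 8.

8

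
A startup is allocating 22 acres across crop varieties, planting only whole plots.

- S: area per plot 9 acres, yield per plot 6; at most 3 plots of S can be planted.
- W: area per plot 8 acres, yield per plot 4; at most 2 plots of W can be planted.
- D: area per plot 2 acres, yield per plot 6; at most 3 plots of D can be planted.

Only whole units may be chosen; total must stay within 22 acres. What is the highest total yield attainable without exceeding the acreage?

Take 2×W and 3×D: area 22 ≤ 22, yield 2·4 + 3·6 = 26.
D has the best ratio (6/2) and is taken to its limit of 3; remaining capacity is filled optimally with the others.

26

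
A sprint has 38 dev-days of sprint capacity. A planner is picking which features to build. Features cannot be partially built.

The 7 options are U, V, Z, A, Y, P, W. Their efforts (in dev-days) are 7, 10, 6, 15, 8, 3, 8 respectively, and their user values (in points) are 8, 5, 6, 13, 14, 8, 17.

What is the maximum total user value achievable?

53

This is an integer program with binary decision variables.
Allowing fractional choices, the relaxed optimum would be about 58.2, but features are indivisible.
A + Y + P + W: effort 15 + 8 + 3 + 8 = 34 ≤ 38, user value 13 + 14 + 8 + 17 = 52.
U + V + Y + P + W: effort 7 + 10 + 8 + 3 + 8 = 36 ≤ 38, user value 8 + 5 + 14 + 8 + 17 = 52.
U + Z + Y + P + W: effort 7 + 6 + 8 + 3 + 8 = 32 ≤ 38, user value 8 + 6 + 14 + 8 + 17 = 53.
Best is U, Z, Y, P, and W with total user value 53.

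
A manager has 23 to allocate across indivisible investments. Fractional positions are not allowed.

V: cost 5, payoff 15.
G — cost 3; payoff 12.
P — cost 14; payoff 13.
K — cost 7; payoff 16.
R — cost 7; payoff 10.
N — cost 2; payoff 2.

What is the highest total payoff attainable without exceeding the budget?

53

This is a 0-1 knapsack instance.
V + G + K + R: cost 5 + 3 + 7 + 7 = 22 ≤ 23, payoff 15 + 12 + 16 + 10 = 53.
V + G + K + N: cost 5 + 3 + 7 + 2 = 17 ≤ 23, payoff 15 + 12 + 16 + 2 = 45.
V + G + K: cost 5 + 3 + 7 = 15 ≤ 23, payoff 15 + 12 + 16 = 43.
Best is V, G, K, and R with total payoff 53.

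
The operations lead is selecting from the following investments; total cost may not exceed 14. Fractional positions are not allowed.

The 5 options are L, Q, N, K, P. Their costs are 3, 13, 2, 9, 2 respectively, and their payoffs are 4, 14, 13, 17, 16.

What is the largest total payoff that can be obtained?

46

Allowing fractional choices, the relaxed optimum would be about 47.3, but investments are indivisible.
N + K + P: cost 2 + 9 + 2 = 13 ≤ 14, payoff 13 + 17 + 16 = 46.
L + K + P: cost 3 + 9 + 2 = 14 ≤ 14, payoff 4 + 17 + 16 = 37.
Best is N, K, and P with total payoff 46.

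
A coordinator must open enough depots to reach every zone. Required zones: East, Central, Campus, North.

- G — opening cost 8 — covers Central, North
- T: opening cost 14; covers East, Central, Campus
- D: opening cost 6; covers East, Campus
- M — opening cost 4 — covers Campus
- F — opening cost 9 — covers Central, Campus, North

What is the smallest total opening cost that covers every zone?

14

Choose G and D: together they cover East, Central, Campus, North — every zone.
Total opening cost: 8 + 6 = 14.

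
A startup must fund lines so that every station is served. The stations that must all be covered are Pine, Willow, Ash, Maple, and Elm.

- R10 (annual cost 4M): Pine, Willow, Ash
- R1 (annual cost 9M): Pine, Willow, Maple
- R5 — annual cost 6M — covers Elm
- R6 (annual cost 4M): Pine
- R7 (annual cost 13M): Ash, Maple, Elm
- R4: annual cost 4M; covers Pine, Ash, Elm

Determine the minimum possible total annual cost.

13

Choose R1 and R4: together they cover Pine, Willow, Ash, Maple, Elm — every station.
Total annual cost: 9 + 4 = 13.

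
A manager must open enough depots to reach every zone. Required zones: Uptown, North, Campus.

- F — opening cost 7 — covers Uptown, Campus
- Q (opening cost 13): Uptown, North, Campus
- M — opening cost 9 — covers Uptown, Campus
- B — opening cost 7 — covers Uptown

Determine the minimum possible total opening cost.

13

The greedy cost-per-new-zone heuristic would pick F and Q for 20, but a cheaper cover exists.
Q alone covers Uptown, North, Campus — every zone.
Total opening cost: 13.
No cover costs less than 13.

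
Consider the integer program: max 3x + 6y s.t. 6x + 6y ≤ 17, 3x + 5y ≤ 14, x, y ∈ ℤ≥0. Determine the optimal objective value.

Relaxing integrality, the LP optimum is 16.80 at (x,y) = (0, 2.8), which is not an integer point.
(x,y)=(0,2): 6·0+6·2=12≤17, 3·0+5·2=10≤14, objective 12.
(x,y)=(1,1): 6·1+6·1=12≤17, 3·1+5·1=8≤14, objective 9.
(x,y)=(0,1): 6·0+6·1=6≤17, 3·0+5·1=5≤14, objective 6.
Maximum is 12 at (x,y)=(0,2).

12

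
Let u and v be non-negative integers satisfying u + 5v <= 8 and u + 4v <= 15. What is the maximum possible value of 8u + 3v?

(u,v)=(8,0): 1·8+5·0=8≤8, 1·8+4·0=8≤15, objective 64.
(u,v)=(7,0): 1·7+5·0=7≤8, 1·7+4·0=7≤15, objective 56.
Maximum is 64 at (u,v)=(8,0).

64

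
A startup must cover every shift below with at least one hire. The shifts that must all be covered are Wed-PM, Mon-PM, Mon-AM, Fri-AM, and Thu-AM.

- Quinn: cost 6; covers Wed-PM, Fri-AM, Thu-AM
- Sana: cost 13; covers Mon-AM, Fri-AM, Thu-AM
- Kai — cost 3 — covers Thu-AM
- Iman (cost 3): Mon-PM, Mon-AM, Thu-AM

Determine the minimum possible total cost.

Choose Quinn and Iman: together they cover Wed-PM, Mon-PM, Mon-AM, Fri-AM, Thu-AM — every shift.
Total cost: 6 + 3 = 9.
No cover costs less than 9.

9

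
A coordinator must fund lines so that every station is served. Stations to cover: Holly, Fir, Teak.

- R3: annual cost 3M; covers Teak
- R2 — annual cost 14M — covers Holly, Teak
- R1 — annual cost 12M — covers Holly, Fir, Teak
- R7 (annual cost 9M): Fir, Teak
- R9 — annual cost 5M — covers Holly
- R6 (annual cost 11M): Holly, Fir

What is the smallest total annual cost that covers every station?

12

The greedy cost-per-new-station heuristic would pick R3, R9, and R7 for 17, but a cheaper cover exists.
R1 alone covers Holly, Fir, Teak — every station.
Total annual cost: 12.
No cover costs less than 12.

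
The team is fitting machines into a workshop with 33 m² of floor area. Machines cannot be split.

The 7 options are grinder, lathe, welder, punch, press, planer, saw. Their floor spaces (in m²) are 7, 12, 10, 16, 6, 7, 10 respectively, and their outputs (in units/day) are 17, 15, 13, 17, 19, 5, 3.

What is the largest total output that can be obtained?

56

Take grinder, lathe, press, and planer: floor space 7 + 12 + 6 + 7 = 32 ≤ 33, output 17 + 15 + 19 + 5 = 56.
No other feasible combination does better.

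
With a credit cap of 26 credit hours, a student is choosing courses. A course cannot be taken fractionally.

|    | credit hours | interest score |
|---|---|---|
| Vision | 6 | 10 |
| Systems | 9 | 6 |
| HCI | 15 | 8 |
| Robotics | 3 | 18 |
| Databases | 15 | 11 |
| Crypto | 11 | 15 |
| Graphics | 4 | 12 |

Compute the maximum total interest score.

Allowing fractional choices, the relaxed optimum would be about 56.5, but courses are indivisible.
Vision + Systems + Robotics + Graphics: credit hours 6 + 9 + 3 + 4 = 22 ≤ 26, interest score 10 + 6 + 18 + 12 = 46.
Robotics + Crypto + Graphics: credit hours 3 + 11 + 4 = 18 ≤ 26, interest score 18 + 15 + 12 = 45.
Vision + Robotics + Crypto + Graphics: credit hours 6 + 3 + 11 + 4 = 24 ≤ 26, interest score 10 + 18 + 15 + 12 = 55.
Best is Vision, Robotics, Crypto, and Graphics with total interest score 55.

55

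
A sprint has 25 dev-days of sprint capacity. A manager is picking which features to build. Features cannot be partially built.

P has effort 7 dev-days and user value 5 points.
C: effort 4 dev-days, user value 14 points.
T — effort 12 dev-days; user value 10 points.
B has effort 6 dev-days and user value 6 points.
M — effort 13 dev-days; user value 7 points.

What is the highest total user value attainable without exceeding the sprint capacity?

Take C, T, and B: effort 4 + 12 + 6 = 22 ≤ 25, user value 14 + 10 + 6 = 30.
No other feasible combination does better.

30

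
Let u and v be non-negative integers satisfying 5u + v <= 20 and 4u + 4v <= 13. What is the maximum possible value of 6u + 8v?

Relaxing integrality, the LP optimum is 26.00 at (u,v) = (0, 3.25), which is not an integer point.
(u,v)=(0,3): 5·0+1·3=3≤20, 4·0+4·3=12≤13, objective 24.
(u,v)=(1,2): 5·1+1·2=7≤20, 4·1+4·2=12≤13, objective 22.
No feasible integer point exceeds 24.

24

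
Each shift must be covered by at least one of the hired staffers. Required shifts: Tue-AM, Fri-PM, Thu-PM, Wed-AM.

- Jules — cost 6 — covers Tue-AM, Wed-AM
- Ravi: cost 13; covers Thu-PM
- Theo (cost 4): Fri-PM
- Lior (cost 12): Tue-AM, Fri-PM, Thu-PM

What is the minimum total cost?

The greedy cost-per-new-shift heuristic would pick Jules, Theo, and Lior for 22, but a cheaper cover exists.
Choose Jules and Lior: together they cover Tue-AM, Fri-PM, Thu-PM, Wed-AM — every shift.
Total cost: 6 + 12 = 18.
No cover costs less than 18.

18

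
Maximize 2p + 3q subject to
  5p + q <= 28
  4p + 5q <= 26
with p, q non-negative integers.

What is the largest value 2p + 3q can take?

15

(p,q)=(0,5): 5·0+1·5=5≤28, 4·0+5·5=25≤26, objective 15.
(p,q)=(1,4): 5·1+1·4=9≤28, 4·1+5·4=24≤26, objective 14.
(p,q)=(0,4): 5·0+1·4=4≤28, 4·0+5·4=20≤26, objective 12.
No feasible integer point exceeds 15.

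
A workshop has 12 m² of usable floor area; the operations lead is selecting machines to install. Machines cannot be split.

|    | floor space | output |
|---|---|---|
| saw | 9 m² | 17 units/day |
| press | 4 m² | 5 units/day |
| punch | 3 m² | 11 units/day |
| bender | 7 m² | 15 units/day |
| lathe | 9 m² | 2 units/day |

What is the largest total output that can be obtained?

Take saw and punch: floor space 9 + 3 = 12 ≤ 12, output 17 + 11 = 28.
No other feasible combination does better.

28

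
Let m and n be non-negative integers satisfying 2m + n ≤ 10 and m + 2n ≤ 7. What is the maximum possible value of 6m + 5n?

30

The continuous relaxation peaks at (4.33, 1.33) with value 32.67; rounding to a feasible lattice point costs some objective.
(m,n)=(5,0): 2·5+1·0=10≤10, 1·5+2·0=5≤7, objective 30.
(m,n)=(4,1): 2·4+1·1=9≤10, 1·4+2·1=6≤7, objective 29.
(m,n)=(3,2): 2·3+1·2=8≤10, 1·3+2·2=7≤7, objective 28.
(m,n)=(4,0): 2·4+1·0=8≤10, 1·4+2·0=4≤7, objective 24.
Maximum is 30 at (m,n)=(5,0).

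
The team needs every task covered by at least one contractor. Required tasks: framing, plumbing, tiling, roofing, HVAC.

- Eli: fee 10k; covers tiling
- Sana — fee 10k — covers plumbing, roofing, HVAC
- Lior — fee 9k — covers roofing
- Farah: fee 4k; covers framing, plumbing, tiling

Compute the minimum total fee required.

14

This is a weighted set-cover instance.
Choose Sana and Farah: together they cover framing, plumbing, tiling, roofing, HVAC — every task.
Total fee: 10 + 4 = 14.
No cover costs less than 14.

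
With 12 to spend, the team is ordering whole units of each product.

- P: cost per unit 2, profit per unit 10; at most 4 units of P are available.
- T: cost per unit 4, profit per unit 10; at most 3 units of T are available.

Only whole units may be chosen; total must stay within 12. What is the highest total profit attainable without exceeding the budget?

50

Take 4×P and 1×T: cost 12 ≤ 12, profit 4·10 + 1·10 = 50.
P has the best ratio (10/2) and is taken to its limit of 4; remaining capacity is filled optimally with the others.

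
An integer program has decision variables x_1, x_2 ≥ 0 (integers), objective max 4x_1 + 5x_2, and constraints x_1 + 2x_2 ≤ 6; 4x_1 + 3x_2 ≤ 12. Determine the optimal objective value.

15

(x_1,x_2)=(0,3) is feasible, giving 15.
(x_1,x_2)=(1,2) is feasible, giving 14.
(x_1,x_2)=(2,1) is feasible, giving 13.
(x_1,x_2)=(0,2) is feasible, giving 10.
Maximum is 15 at (x_1,x_2)=(0,3).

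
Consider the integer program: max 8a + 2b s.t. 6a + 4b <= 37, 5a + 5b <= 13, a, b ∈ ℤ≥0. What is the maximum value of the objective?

(a,b)=(2,0): 6·2+4·0=12≤37, 5·2+5·0=10≤13, objective 16.
(a,b)=(1,1): 6·1+4·1=10≤37, 5·1+5·1=10≤13, objective 10.
(a,b)=(1,0): 6·1+4·0=6≤37, 5·1+5·0=5≤13, objective 8.
No feasible integer point exceeds 16.

16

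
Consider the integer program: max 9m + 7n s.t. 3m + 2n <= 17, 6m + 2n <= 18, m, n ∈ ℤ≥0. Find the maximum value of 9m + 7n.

Relaxing integrality, the LP optimum is 59.50 at (m,n) = (0, 8.5), which is not an integer point.
(m,n)=(0,8): 3·0+2·8=16≤17, 6·0+2·8=16≤18, objective 56.
(m,n)=(0,7): 3·0+2·7=14≤17, 6·0+2·7=14≤18, objective 49.
Maximum is 56 at (m,n)=(0,8).

56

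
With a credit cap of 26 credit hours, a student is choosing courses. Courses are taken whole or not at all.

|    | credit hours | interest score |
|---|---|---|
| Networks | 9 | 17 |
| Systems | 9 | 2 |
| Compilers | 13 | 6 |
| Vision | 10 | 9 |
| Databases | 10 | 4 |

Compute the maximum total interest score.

26

Allowing fractional choices, the relaxed optimum would be about 29.2, but courses are indivisible.
Networks + Compilers: credit hours 9 + 13 = 22 ≤ 26, interest score 17 + 6 = 23.
Networks + Vision: credit hours 9 + 10 = 19 ≤ 26, interest score 17 + 9 = 26.
Networks + Databases: credit hours 9 + 10 = 19 ≤ 26, interest score 17 + 4 = 21.
Best is Networks and Vision with total interest score 26.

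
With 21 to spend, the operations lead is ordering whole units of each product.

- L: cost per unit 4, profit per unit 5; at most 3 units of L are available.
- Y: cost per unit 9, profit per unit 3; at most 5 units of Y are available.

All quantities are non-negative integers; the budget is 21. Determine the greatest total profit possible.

18

This is a bounded integer knapsack.
Take 3×L and 1×Y: cost 21 ≤ 21, profit 3·5 + 1·3 = 18.
L has the best ratio (5/4) and is taken to its limit of 3; remaining capacity is filled optimally with the others.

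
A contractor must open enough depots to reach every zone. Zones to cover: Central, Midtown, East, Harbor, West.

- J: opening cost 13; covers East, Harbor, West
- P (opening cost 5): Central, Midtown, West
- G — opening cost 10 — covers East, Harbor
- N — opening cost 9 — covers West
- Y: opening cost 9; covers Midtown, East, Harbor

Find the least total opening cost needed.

14

Choose P and Y: together they cover Central, Midtown, East, Harbor, West — every zone.
Total opening cost: 5 + 9 = 14.
No cover costs less than 14.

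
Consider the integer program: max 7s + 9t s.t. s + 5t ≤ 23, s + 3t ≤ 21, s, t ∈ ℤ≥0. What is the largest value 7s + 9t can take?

(s,t)=(21,0): 1·21+5·0=21≤23, 1·21+3·0=21≤21, objective 147.
(s,t)=(20,0): 1·20+5·0=20≤23, 1·20+3·0=20≤21, objective 140.
The best lattice point is (21,0), giving 147.

147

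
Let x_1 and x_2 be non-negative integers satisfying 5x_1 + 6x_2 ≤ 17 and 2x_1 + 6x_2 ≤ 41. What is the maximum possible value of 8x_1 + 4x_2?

Relaxing integrality, the LP optimum is 27.20 at (x_1,x_2) = (3.4, 0), which is not an integer point.
(x_1,x_2)=(3,0): 5·3+6·0=15≤17, 2·3+6·0=6≤41, objective 24.
(x_1,x_2)=(2,1): 5·2+6·1=16≤17, 2·2+6·1=10≤41, objective 20.
(x_1,x_2)=(2,0): 5·2+6·0=10≤17, 2·2+6·0=4≤41, objective 16.
The best lattice point is (3,0), giving 24.

24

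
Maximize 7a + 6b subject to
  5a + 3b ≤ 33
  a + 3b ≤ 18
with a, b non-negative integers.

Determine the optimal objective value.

(a,b)=(4,4) is feasible, giving 52.
(a,b)=(3,5) is feasible, giving 51.
(a,b)=(4,3) is feasible, giving 46.
No feasible integer point exceeds 52.

52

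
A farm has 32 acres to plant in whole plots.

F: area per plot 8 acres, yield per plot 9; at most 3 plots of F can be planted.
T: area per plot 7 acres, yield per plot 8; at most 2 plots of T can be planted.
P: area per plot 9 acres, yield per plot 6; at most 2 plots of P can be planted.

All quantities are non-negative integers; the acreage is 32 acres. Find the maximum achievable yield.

35

This is a bounded integer knapsack.
3×F and 1×T: area 31 ≤ 32, yield 3·9 + 1·8 = 35.
2×F and 2×T: area 30 ≤ 32, yield 2·9 + 2·8 = 34.
Best is 35.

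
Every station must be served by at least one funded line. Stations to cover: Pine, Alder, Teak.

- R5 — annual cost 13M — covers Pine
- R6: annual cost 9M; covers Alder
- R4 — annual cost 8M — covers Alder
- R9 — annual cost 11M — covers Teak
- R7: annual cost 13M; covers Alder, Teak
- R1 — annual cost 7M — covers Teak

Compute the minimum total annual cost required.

Choose R5 and R7: together they cover Pine, Alder, Teak — every station.
Total annual cost: 13 + 13 = 26.
No cover costs less than 26.

26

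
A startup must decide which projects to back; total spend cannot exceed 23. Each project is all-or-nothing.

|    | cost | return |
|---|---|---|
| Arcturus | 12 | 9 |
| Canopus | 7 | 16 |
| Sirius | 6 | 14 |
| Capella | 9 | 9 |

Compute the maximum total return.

39

Take Canopus, Sirius, and Capella: cost 7 + 6 + 9 = 22 ≤ 23, return 16 + 14 + 9 = 39.
No other feasible combination does better.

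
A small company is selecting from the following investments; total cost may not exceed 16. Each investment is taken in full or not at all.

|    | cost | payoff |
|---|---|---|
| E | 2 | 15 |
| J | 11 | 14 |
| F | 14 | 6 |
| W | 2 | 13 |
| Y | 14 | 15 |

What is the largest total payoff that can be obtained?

42

Allowing fractional choices, the relaxed optimum would be about 43.1, but investments are indivisible.
E + Y: cost 2 + 14 = 16 ≤ 16, payoff 15 + 15 = 30.
E + J + W: cost 2 + 11 + 2 = 15 ≤ 16, payoff 15 + 14 + 13 = 42.
E + J: cost 2 + 11 = 13 ≤ 16, payoff 15 + 14 = 29.
Best is E, J, and W with total payoff 42.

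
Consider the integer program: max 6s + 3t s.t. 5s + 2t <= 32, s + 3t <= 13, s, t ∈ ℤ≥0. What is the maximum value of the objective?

(s,t)=(6,1): 5·6+2·1=32≤32, 1·6+3·1=9≤13, objective 39.
(s,t)=(6,0): 5·6+2·0=30≤32, 1·6+3·0=6≤13, objective 36.
(s,t)=(5,2): 5·5+2·2=29≤32, 1·5+3·2=11≤13, objective 36.
The best lattice point is (6,1), giving 39.

39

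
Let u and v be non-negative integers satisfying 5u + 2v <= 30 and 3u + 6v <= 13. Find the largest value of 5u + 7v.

(u,v)=(4,0): 5·4+2·0=20≤30, 3·4+6·0=12≤13, objective 20.
(u,v)=(3,0): 5·3+2·0=15≤30, 3·3+6·0=9≤13, objective 15.
No feasible integer point exceeds 20.

20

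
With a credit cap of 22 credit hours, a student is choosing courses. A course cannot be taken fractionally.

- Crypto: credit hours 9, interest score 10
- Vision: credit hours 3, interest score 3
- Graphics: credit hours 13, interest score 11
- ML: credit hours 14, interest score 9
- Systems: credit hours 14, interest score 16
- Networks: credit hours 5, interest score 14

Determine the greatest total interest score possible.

33

Vision + Systems + Networks: credit hours 3 + 14 + 5 = 22 ≤ 22, interest score 3 + 16 + 14 = 33.
Systems + Networks: credit hours 14 + 5 = 19 ≤ 22, interest score 16 + 14 = 30.
Vision + Graphics + Networks: credit hours 3 + 13 + 5 = 21 ≤ 22, interest score 3 + 11 + 14 = 28.
Best is Vision, Systems, and Networks with total interest score 33.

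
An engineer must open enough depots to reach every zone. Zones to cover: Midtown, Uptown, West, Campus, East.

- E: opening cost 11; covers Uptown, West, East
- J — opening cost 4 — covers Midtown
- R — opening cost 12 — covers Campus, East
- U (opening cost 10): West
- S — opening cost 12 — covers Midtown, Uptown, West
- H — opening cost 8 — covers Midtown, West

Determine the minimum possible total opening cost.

24

This is a weighted set-cover instance.
The greedy cost-per-new-zone heuristic would pick E, J, and R for 27, but a cheaper cover exists.
Choose R and S: together they cover Midtown, Uptown, West, Campus, East — every zone.
Total opening cost: 12 + 12 = 24.
No cover costs less than 24.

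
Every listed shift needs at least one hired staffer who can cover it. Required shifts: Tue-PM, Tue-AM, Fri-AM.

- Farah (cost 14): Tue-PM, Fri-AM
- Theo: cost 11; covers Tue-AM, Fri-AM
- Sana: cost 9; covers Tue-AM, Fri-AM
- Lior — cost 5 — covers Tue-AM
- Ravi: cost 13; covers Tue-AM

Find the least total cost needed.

19

This is an integer covering problem.
The greedy cost-per-new-shift heuristic would pick Sana and Farah for 23, but a cheaper cover exists.
Choose Farah and Lior: together they cover Tue-PM, Tue-AM, Fri-AM — every shift.
Total cost: 14 + 5 = 19.
No cover costs less than 19.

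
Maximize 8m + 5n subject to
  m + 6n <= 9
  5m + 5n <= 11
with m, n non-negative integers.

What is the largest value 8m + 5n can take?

Relaxing integrality, the LP optimum is 17.60 at (m,n) = (2.2, 0), which is not an integer point.
(m,n)=(2,0): 1·2+6·0=2≤9, 5·2+5·0=10≤11, objective 16.
(m,n)=(1,1): 1·1+6·1=7≤9, 5·1+5·1=10≤11, objective 13.
(m,n)=(1,0): 1·1+6·0=1≤9, 5·1+5·0=5≤11, objective 8.
The best lattice point is (2,0), giving 16.

16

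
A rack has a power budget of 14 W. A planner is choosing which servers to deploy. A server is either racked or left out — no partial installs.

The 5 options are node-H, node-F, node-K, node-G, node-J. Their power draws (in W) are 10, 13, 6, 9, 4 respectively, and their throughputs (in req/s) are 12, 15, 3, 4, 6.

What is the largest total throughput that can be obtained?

node-H + node-J: power draw 10 + 4 = 14 ≤ 14, throughput 12 + 6 = 18.
node-F: power draw 13 ≤ 14, throughput 15.
Best is node-H and node-J with total throughput 18.

18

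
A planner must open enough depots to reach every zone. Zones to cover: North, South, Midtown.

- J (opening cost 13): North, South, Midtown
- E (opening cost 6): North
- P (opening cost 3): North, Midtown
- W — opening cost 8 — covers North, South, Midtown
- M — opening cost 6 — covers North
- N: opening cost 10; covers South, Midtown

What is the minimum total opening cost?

8

The greedy cost-per-new-zone heuristic would pick P and W for 11, but a cheaper cover exists.
W alone covers North, South, Midtown — every zone.
Total opening cost: 8.
No cover costs less than 8.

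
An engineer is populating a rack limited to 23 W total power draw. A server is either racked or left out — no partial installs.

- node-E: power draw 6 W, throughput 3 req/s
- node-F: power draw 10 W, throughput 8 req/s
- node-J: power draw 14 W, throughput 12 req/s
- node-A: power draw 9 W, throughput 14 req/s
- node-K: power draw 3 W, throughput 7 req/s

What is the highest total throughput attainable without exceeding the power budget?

29

Take node-F, node-A, and node-K: power draw 10 + 9 + 3 = 22 ≤ 23, throughput 8 + 14 + 7 = 29.
No other feasible combination does better.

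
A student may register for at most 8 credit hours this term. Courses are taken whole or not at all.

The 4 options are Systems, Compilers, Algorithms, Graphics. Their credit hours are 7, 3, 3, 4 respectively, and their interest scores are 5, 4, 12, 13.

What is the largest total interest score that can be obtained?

25

Take Algorithms and Graphics: credit hours 3 + 4 = 7 ≤ 8, interest score 12 + 13 = 25.
No other feasible combination does better.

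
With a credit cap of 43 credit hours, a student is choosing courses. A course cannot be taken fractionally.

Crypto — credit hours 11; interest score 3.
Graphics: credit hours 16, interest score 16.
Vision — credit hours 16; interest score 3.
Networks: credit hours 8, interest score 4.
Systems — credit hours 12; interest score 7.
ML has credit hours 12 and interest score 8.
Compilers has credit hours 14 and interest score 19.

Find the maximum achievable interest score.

43

Treat it as a binary knapsack problem.
Take Graphics, ML, and Compilers: credit hours 16 + 12 + 14 = 42 ≤ 43, interest score 16 + 8 + 19 = 43.
No other feasible combination does better.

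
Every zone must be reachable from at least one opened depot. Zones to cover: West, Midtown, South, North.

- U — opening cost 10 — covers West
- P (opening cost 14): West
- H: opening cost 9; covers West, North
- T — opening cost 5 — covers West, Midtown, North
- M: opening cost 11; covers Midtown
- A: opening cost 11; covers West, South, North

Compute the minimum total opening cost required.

16

This is a weighted set-cover instance.
Choose T and A: together they cover West, Midtown, South, North — every zone.
Total opening cost: 5 + 11 = 16.
No cover costs less than 16.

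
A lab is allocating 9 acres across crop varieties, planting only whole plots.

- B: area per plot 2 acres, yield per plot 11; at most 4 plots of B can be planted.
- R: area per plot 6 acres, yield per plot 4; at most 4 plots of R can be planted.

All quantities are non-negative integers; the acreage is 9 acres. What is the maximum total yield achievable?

B has the best ratio (11/2); taking only B gives at most 4×11 = 44 (stopped by the area limit).
Optimal: 4×B: area 8 ≤ 9, yield 4·11 = 44.

44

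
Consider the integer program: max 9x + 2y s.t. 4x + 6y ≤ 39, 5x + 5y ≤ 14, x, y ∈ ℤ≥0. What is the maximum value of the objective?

18

The continuous relaxation peaks at (2.8, 0) with value 25.20; rounding to a feasible lattice point costs some objective.
(x,y)=(2,0): 4·2+6·0=8≤39, 5·2+5·0=10≤14, objective 18.
(x,y)=(1,1): 4·1+6·1=10≤39, 5·1+5·1=10≤14, objective 11.
The best lattice point is (2,0), giving 18.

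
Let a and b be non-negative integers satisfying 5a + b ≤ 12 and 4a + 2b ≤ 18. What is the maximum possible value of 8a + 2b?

22

(a,b)=(1,7): 5·1+1·7=12≤12, 4·1+2·7=18≤18, objective 22.
(a,b)=(1,6): 5·1+1·6=11≤12, 4·1+2·6=16≤18, objective 20.
(a,b)=(0,8): 5·0+1·8=8≤12, 4·0+2·8=16≤18, objective 16.
(a,b)=(0,7): 5·0+1·7=7≤12, 4·0+2·7=14≤18, objective 14.
No feasible integer point exceeds 22.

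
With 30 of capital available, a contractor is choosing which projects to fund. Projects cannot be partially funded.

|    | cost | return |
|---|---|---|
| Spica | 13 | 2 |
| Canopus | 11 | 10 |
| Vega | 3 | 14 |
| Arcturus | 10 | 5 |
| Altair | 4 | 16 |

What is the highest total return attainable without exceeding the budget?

45

Allowing fractional choices, the relaxed optimum would be about 45.3, but projects are indivisible.
Canopus + Vega + Arcturus + Altair: cost 11 + 3 + 10 + 4 = 28 ≤ 30, return 10 + 14 + 5 + 16 = 45.
Canopus + Vega + Altair: cost 11 + 3 + 4 = 18 ≤ 30, return 10 + 14 + 16 = 40.
Best is Canopus, Vega, Arcturus, and Altair with total return 45.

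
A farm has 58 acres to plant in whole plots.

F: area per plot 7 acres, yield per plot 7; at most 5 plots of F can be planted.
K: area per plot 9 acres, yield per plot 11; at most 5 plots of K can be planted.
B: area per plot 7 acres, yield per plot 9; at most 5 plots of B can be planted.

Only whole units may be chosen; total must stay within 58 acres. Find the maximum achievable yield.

This is a bounded integer knapsack.
B has the best ratio (9/7); taking only B gives at most 5×9 = 45 (stopped by the supply cap of 5).
Mixing does better — 4×K and 3×B: area 57 ≤ 58, yield 4·11 + 3·9 = 71.

71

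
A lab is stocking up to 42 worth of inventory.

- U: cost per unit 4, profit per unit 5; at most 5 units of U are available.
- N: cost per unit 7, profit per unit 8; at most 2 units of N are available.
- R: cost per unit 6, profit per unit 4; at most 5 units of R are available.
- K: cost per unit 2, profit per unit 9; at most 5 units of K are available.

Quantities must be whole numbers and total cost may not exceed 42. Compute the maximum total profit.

81

4×U, 2×N, and 5×K: cost 40 ≤ 42, profit 4·5 + 2·8 + 5·9 = 81.
3×U, 2×N, 1×R, and 5×K: cost 42 ≤ 42, profit 3·5 + 2·8 + 1·4 + 5·9 = 80.
Best is 81.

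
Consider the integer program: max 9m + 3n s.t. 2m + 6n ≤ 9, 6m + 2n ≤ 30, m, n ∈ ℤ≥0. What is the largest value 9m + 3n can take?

The continuous relaxation peaks at (4.5, 0) with value 40.50; rounding to a feasible lattice point costs some objective.
(m,n)=(4,0): 2·4+6·0=8≤9, 6·4+2·0=24≤30, objective 36.
(m,n)=(3,0): 2·3+6·0=6≤9, 6·3+2·0=18≤30, objective 27.
Maximum is 36 at (m,n)=(4,0).

36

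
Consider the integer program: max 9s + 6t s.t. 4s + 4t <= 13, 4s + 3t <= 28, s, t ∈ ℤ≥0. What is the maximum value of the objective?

The continuous relaxation peaks at (3.25, 0) with value 29.25; rounding to a feasible lattice point costs some objective.
(s,t)=(3,0): 4·3+4·0=12≤13, 4·3+3·0=12≤28, objective 27.
(s,t)=(2,1): 4·2+4·1=12≤13, 4·2+3·1=11≤28, objective 24.
(s,t)=(2,0): 4·2+4·0=8≤13, 4·2+3·0=8≤28, objective 18.
The best lattice point is (3,0), giving 27.

27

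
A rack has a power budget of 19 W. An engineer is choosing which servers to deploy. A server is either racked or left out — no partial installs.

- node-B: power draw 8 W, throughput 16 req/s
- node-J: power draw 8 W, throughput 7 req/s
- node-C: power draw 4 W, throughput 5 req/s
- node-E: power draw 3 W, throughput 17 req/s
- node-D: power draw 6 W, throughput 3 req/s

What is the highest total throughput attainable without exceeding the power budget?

node-B + node-C + node-E: power draw 8 + 4 + 3 = 15 ≤ 19, throughput 16 + 5 + 17 = 38.
node-B + node-E + node-D: power draw 8 + 3 + 6 = 17 ≤ 19, throughput 16 + 17 + 3 = 36.
node-B + node-J + node-E: power draw 8 + 8 + 3 = 19 ≤ 19, throughput 16 + 7 + 17 = 40.
Best is node-B, node-J, and node-E with total throughput 40.

40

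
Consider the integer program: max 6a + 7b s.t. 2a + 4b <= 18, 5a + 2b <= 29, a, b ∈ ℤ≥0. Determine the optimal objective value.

(a,b)=(5,2): 2·5+4·2=18≤18, 5·5+2·2=29≤29, objective 44.
(a,b)=(4,2): 2·4+4·2=16≤18, 5·4+2·2=24≤29, objective 38.
(a,b)=(5,1): 2·5+4·1=14≤18, 5·5+2·1=27≤29, objective 37.
No feasible integer point exceeds 44.

44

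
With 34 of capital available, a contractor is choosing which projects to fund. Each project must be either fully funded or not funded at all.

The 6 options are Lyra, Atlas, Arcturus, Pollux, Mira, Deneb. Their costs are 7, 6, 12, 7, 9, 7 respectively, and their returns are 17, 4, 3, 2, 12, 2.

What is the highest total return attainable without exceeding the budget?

Allowing fractional choices, the relaxed optimum would be about 36.4, but projects are indivisible.
Lyra + Atlas + Arcturus + Mira: cost 7 + 6 + 12 + 9 = 34 ≤ 34, return 17 + 4 + 3 + 12 = 36.
Lyra + Atlas + Mira + Deneb: cost 7 + 6 + 9 + 7 = 29 ≤ 34, return 17 + 4 + 12 + 2 = 35.
Lyra + Atlas + Pollux + Mira: cost 7 + 6 + 7 + 9 = 29 ≤ 34, return 17 + 4 + 2 + 12 = 35.
Best is Lyra, Atlas, Arcturus, and Mira with total return 36.

36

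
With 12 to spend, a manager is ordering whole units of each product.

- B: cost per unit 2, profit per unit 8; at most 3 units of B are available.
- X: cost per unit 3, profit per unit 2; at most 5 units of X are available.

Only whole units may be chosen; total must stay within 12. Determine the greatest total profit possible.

B has the best ratio (8/2); taking only B gives at most 3×8 = 24 (stopped by the supply cap of 3).
Mixing does better — 3×B and 2×X: cost 12 ≤ 12, profit 3·8 + 2·2 = 28.

28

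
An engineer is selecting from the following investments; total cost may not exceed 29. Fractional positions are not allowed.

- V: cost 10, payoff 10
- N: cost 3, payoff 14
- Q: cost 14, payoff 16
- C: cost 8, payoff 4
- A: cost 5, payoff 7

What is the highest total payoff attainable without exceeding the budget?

40

Allowing fractional choices, the relaxed optimum would be about 44.0, but investments are indivisible.
N + Q + A: cost 3 + 14 + 5 = 22 ≤ 29, payoff 14 + 16 + 7 = 37.
V + N + Q: cost 10 + 3 + 14 = 27 ≤ 29, payoff 10 + 14 + 16 = 40.
V + N + C + A: cost 10 + 3 + 8 + 5 = 26 ≤ 29, payoff 10 + 14 + 4 + 7 = 35.
Best is V, N, and Q with total payoff 40.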